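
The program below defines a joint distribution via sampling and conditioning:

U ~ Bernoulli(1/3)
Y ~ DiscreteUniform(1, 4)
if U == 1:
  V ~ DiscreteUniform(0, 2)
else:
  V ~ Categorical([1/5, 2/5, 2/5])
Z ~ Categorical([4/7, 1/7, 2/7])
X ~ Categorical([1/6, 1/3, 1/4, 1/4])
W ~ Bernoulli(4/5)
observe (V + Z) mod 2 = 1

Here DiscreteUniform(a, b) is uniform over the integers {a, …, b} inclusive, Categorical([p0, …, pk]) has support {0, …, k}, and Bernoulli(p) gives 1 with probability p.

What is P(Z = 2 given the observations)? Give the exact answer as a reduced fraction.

P(Z = 2 | obs) = 17/65

Enumerate traces; 256 have nonzero weight after conditioning:
  (U=0, Y=1, V=0, Z=1, X=0, W=0) weight 1/6300
  (U=0, Y=1, V=0, Z=1, X=0, W=1) weight 1/1575
  (U=0, Y=1, V=0, Z=1, X=1, W=0) weight 1/3150
  (U=0, Y=1, V=0, Z=1, X=1, W=1) weight 2/1575
  (U=0, Y=1, V=0, Z=1, X=2, W=0) weight 1/4200
  (U=0, Y=1, V=0, Z=1, X=2, W=1) weight 1/1050
  (U=0, Y=1, V=0, Z=1, X=3, W=0) weight 1/4200
  (U=0, Y=1, V=0, Z=1, X=3, W=1) weight 1/1050
  (U=0, Y=1, V=1, Z=0, X=0, W=0) weight 2/1575
  (U=0, Y=1, V=1, Z=2, X=0, W=0) weight 1/1575
  … 246 more
Group by Z:
  weight(Z=0) = 68/315
  weight(Z=1) = 4/45
  weight(Z=2) = 34/315
Total weight = 68/315 + 4/45 + 34/315 = 26/63
P(Z=0 | obs) = 68/315 / 26/63 = 34/65
P(Z=1 | obs) = 4/45 / 26/63 = 14/65
P(Z=2 | obs) = 34/315 / 26/63 = 17/65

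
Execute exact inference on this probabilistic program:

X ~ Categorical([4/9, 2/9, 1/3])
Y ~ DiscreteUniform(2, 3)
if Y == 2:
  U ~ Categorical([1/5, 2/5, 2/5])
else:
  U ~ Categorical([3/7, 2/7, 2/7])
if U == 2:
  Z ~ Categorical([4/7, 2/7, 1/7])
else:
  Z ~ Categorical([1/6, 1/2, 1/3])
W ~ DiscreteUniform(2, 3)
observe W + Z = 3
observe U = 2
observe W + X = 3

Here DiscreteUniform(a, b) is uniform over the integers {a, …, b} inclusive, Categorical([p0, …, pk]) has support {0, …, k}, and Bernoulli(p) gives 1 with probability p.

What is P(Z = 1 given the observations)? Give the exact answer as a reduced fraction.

Enumerate traces; 4 have nonzero weight after conditioning:
  (X=0, Y=2, U=2, Z=0, W=3) weight 8/315
  (X=0, Y=3, U=2, Z=0, W=3) weight 8/441
  (X=1, Y=2, U=2, Z=1, W=2) weight 2/315
  (X=1, Y=3, U=2, Z=1, W=2) weight 2/441
Group by Z:
  weight(Z=0) = 32/735
  weight(Z=1) = 8/735
Total weight = 32/735 + 8/735 = 8/147
P(Z=0 | obs) = 32/735 / 8/147 = 4/5
P(Z=1 | obs) = 8/735 / 8/147 = 1/5

P(Z = 1 | obs) = 1/5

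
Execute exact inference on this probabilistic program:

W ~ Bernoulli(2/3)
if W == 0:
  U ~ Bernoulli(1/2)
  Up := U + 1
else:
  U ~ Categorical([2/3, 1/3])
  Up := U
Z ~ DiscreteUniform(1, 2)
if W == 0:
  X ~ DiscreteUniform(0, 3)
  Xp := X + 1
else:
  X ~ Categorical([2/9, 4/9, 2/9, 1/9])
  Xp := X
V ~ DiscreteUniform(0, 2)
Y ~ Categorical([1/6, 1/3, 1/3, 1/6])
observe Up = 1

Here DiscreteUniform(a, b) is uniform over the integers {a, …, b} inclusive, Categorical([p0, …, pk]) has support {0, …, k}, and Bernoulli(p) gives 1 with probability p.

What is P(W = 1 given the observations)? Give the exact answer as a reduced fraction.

P(W = 1 | obs) = 4/7

Enumerate traces; 192 have nonzero weight after conditioning:
  (W=0, U=0, Z=1, X=0, V=0, Y=0) weight 1/864
  (W=0, U=0, Z=1, X=0, V=0, Y=1) weight 1/432
  (W=0, U=0, Z=1, X=0, V=0, Y=2) weight 1/432
  (W=0, U=0, Z=1, X=0, V=0, Y=3) weight 1/864
  (W=0, U=0, Z=1, X=0, V=1, Y=0) weight 1/864
  (W=0, U=0, Z=1, X=0, V=1, Y=1) weight 1/432
  (W=0, U=0, Z=1, X=0, V=1, Y=2) weight 1/432
  (W=0, U=0, Z=1, X=0, V=1, Y=3) weight 1/864
  (W=1, U=1, Z=1, X=0, V=0, Y=0) weight 1/729
  … 183 more
Group by W:
  weight(W=0) = 1/6
  weight(W=1) = 2/9
Total weight = 1/6 + 2/9 = 7/18
P(W=0 | obs) = 1/6 / 7/18 = 3/7
P(W=1 | obs) = 2/9 / 7/18 = 4/7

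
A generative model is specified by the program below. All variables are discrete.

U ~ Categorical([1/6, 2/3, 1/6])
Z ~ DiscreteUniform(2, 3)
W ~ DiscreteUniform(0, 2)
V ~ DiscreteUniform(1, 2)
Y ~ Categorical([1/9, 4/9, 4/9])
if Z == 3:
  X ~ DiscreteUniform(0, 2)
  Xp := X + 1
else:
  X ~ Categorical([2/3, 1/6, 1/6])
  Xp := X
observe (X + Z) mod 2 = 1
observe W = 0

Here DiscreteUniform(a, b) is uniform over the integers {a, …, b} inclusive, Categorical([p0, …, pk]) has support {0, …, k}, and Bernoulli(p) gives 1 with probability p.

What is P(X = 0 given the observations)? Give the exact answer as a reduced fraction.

P(X = 0 | obs) = 2/5

Enumerate traces; 54 have nonzero weight after conditioning:
  (U=0, Z=2, W=0, V=1, Y=0, X=1) weight 1/3888
  (U=0, Z=2, W=0, V=1, Y=1, X=1) weight 1/972
  (U=0, Z=2, W=0, V=1, Y=2, X=1) weight 1/972
  (U=0, Z=2, W=0, V=2, Y=0, X=1) weight 1/3888
  (U=0, Z=2, W=0, V=2, Y=1, X=1) weight 1/972
  (U=0, Z=2, W=0, V=2, Y=2, X=1) weight 1/972
  (U=0, Z=3, W=0, V=1, Y=0, X=0) weight 1/1944
  (U=0, Z=3, W=0, V=1, Y=0, X=2) weight 1/1944
  … 46 more
Group by X:
  weight(X=0) = 1/18
  weight(X=1) = 1/36
  weight(X=2) = 1/18
Total weight = 1/18 + 1/36 + 1/18 = 5/36
P(X=0 | obs) = 1/18 / 5/36 = 2/5
P(X=1 | obs) = 1/36 / 5/36 = 1/5
P(X=2 | obs) = 1/18 / 5/36 = 2/5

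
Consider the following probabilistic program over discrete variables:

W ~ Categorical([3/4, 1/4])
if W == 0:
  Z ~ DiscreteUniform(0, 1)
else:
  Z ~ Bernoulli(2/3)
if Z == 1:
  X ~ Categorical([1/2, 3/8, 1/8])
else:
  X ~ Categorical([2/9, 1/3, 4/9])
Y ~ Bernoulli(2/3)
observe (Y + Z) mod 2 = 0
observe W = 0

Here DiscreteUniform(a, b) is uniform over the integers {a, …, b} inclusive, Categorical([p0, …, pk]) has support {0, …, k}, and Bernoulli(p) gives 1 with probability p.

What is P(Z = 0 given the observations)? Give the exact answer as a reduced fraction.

Enumerate traces; 6 have nonzero weight after conditioning:
  (W=0, Z=0, X=0, Y=0) weight 1/36
  (W=0, Z=0, X=1, Y=0) weight 1/24
  (W=0, Z=0, X=2, Y=0) weight 1/18
  (W=0, Z=1, X=0, Y=1) weight 1/8
  (W=0, Z=1, X=1, Y=1) weight 3/32
  (W=0, Z=1, X=2, Y=1) weight 1/32
Group by Z:
  weight(Z=0) = 1/8
  weight(Z=1) = 1/4
Total weight = 1/8 + 1/4 = 3/8
P(Z=0 | obs) = 1/8 / 3/8 = 1/3
P(Z=1 | obs) = 1/4 / 3/8 = 2/3

P(Z = 0 | obs) = 1/3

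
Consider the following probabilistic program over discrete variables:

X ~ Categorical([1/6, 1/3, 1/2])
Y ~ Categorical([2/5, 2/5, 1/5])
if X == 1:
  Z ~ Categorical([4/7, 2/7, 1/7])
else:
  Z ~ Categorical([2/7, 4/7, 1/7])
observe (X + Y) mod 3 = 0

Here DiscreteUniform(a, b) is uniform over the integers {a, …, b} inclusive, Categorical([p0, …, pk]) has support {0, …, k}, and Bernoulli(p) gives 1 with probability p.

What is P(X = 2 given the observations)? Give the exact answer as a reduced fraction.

Enumerate traces; 9 have nonzero weight after conditioning:
  (X=0, Y=0, Z=0) weight 2/105
  (X=0, Y=0, Z=1) weight 4/105
  (X=0, Y=0, Z=2) weight 1/105
  (X=1, Y=2, Z=0) weight 4/105
  (X=1, Y=2, Z=1) weight 2/105
  (X=1, Y=2, Z=2) weight 1/105
  (X=2, Y=1, Z=0) weight 2/35
  (X=2, Y=1, Z=1) weight 4/35
  … 1 more
Group by X:
  weight(X=0) = 1/15
  weight(X=1) = 1/15
  weight(X=2) = 1/5
Total weight = 1/15 + 1/15 + 1/5 = 1/3
P(X=0 | obs) = 1/15 / 1/3 = 1/5
P(X=1 | obs) = 1/15 / 1/3 = 1/5
P(X=2 | obs) = 1/5 / 1/3 = 3/5

P(X = 2 | obs) = 3/5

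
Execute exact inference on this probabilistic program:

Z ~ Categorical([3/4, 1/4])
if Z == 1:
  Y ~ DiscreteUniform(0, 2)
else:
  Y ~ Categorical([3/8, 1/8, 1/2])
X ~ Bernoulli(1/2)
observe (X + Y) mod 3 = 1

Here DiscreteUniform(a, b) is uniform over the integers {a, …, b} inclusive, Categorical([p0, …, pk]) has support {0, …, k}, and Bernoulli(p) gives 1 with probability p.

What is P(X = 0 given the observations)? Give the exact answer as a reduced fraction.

P(X = 0 | obs) = 17/52

Enumerate traces; 4 have nonzero weight after conditioning:
  (Z=0, Y=0, X=1) weight 9/64
  (Z=0, Y=1, X=0) weight 3/64
  (Z=1, Y=0, X=1) weight 1/24
  (Z=1, Y=1, X=0) weight 1/24
Group by X:
  weight(X=0) = 17/192
  weight(X=1) = 35/192
Total weight = 17/192 + 35/192 = 13/48
P(X=0 | obs) = 17/192 / 13/48 = 17/52
P(X=1 | obs) = 35/192 / 13/48 = 35/52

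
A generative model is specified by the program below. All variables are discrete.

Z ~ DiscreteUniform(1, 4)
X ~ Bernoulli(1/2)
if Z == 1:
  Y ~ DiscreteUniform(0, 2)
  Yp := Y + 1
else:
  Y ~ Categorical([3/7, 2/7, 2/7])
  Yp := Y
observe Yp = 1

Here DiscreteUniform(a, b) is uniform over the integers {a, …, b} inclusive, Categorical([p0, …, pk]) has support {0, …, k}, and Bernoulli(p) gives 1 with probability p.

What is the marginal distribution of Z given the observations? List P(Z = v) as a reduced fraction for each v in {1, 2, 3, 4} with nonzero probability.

Enumerate traces; 8 have nonzero weight after conditioning:
  (Z=1, X=0, Y=0) weight 1/24
  (Z=1, X=1, Y=0) weight 1/24
  (Z=2, X=0, Y=1) weight 1/28
  (Z=2, X=1, Y=1) weight 1/28
  (Z=3, X=0, Y=1) weight 1/28
  (Z=3, X=1, Y=1) weight 1/28
  (Z=4, X=0, Y=1) weight 1/28
  (Z=4, X=1, Y=1) weight 1/28
Group by Z:
  weight(Z=1) = 1/12
  weight(Z=2) = 1/14
  weight(Z=3) = 1/14
  weight(Z=4) = 1/14
Total weight = 1/12 + 1/14 + 1/14 + 1/14 = 25/84
P(Z=1 | obs) = 1/12 / 25/84 = 7/25
P(Z=2 | obs) = 1/14 / 25/84 = 6/25
P(Z=3 | obs) = 1/14 / 25/84 = 6/25
P(Z=4 | obs) = 1/14 / 25/84 = 6/25

P(Z=1) = 7/25, P(Z=2) = 6/25, P(Z=3) = 6/25, P(Z=4) = 6/25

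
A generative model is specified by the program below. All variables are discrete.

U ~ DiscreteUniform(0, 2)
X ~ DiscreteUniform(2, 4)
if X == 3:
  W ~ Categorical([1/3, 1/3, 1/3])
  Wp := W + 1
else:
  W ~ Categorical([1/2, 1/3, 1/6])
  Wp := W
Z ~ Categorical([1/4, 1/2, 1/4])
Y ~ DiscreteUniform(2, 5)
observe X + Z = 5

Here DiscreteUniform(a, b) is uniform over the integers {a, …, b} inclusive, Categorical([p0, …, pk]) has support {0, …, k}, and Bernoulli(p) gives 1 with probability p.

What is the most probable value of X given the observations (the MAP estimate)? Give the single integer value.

Enumerate traces; 72 have nonzero weight after conditioning:
  (U=0, X=3, W=0, Z=2, Y=2) weight 1/432
  (U=0, X=3, W=0, Z=2, Y=3) weight 1/432
  (U=0, X=3, W=0, Z=2, Y=4) weight 1/432
  (U=0, X=3, W=0, Z=2, Y=5) weight 1/432
  (U=0, X=3, W=1, Z=2, Y=2) weight 1/432
  (U=0, X=3, W=1, Z=2, Y=3) weight 1/432
  (U=0, X=3, W=1, Z=2, Y=4) weight 1/432
  (U=0, X=3, W=1, Z=2, Y=5) weight 1/432
  (U=0, X=4, W=0, Z=1, Y=2) weight 1/144
  … 63 more
Group by X:
  weight(X=3) = 1/12
  weight(X=4) = 1/6
Total weight = 1/12 + 1/6 = 1/4
P(X=3 | obs) = 1/12 / 1/4 = 1/3
P(X=4 | obs) = 1/6 / 1/4 = 2/3
argmax = 4

argmax_v P(X = v | obs) = 4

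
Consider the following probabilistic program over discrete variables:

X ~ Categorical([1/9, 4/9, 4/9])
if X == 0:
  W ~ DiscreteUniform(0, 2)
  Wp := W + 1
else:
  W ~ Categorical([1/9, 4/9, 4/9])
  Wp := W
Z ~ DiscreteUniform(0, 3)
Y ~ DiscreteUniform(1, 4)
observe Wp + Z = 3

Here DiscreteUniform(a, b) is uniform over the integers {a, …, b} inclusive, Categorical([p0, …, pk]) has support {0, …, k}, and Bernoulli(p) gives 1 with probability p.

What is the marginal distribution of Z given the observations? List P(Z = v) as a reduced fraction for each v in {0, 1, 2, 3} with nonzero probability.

P(Z=0) = 1/27, P(Z=1) = 35/81, P(Z=2) = 35/81, P(Z=3) = 8/81

Enumerate traces; 36 have nonzero weight after conditioning:
  (X=0, W=0, Z=2, Y=1) weight 1/432
  (X=0, W=0, Z=2, Y=2) weight 1/432
  (X=0, W=0, Z=2, Y=3) weight 1/432
  (X=0, W=0, Z=2, Y=4) weight 1/432
  (X=0, W=1, Z=1, Y=1) weight 1/432
  (X=0, W=1, Z=1, Y=2) weight 1/432
  (X=0, W=1, Z=1, Y=3) weight 1/432
  (X=0, W=1, Z=1, Y=4) weight 1/432
  (X=0, W=2, Z=0, Y=1) weight 1/432
  (X=1, W=0, Z=3, Y=1) weight 1/324
  … 26 more
Group by Z:
  weight(Z=0) = 1/108
  weight(Z=1) = 35/324
  weight(Z=2) = 35/324
  weight(Z=3) = 2/81
Total weight = 1/108 + 35/324 + 35/324 + 2/81 = 1/4
P(Z=0 | obs) = 1/108 / 1/4 = 1/27
P(Z=1 | obs) = 35/324 / 1/4 = 35/81
P(Z=2 | obs) = 35/324 / 1/4 = 35/81
P(Z=3 | obs) = 2/81 / 1/4 = 8/81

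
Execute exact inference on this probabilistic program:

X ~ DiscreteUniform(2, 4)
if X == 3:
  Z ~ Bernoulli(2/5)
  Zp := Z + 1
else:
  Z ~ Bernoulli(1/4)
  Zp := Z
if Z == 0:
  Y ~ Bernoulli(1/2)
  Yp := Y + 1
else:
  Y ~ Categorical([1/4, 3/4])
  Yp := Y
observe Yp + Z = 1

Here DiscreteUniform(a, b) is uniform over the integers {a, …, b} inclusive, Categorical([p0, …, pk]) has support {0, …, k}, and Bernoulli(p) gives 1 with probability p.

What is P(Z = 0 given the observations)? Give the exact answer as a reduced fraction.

Enumerate traces; 6 have nonzero weight after conditioning:
  (X=2, Z=0, Y=0) weight 1/8
  (X=2, Z=1, Y=0) weight 1/48
  (X=3, Z=0, Y=0) weight 1/10
  (X=3, Z=1, Y=0) weight 1/30
  (X=4, Z=0, Y=0) weight 1/8
  (X=4, Z=1, Y=0) weight 1/48
Group by Z:
  weight(Z=0) = 7/20
  weight(Z=1) = 3/40
Total weight = 7/20 + 3/40 = 17/40
P(Z=0 | obs) = 7/20 / 17/40 = 14/17
P(Z=1 | obs) = 3/40 / 17/40 = 3/17

P(Z = 0 | obs) = 14/17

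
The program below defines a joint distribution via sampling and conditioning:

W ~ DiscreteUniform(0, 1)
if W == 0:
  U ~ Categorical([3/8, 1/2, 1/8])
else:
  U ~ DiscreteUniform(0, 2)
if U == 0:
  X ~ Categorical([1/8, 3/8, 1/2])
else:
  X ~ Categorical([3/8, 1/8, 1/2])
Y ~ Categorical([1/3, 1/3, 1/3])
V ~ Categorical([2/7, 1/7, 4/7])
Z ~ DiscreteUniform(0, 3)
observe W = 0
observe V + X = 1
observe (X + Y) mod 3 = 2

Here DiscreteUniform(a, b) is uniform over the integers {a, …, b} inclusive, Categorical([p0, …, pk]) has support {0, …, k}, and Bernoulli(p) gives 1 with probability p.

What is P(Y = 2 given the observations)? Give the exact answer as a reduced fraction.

P(Y = 2 | obs) = 9/23

Enumerate traces; 24 have nonzero weight after conditioning:
  (W=0, U=0, X=0, Y=2, V=1, Z=0) weight 1/3584
  (W=0, U=0, X=0, Y=2, V=1, Z=1) weight 1/3584
  (W=0, U=0, X=0, Y=2, V=1, Z=2) weight 1/3584
  (W=0, U=0, X=0, Y=2, V=1, Z=3) weight 1/3584
  (W=0, U=0, X=1, Y=1, V=0, Z=0) weight 3/1792
  (W=0, U=0, X=1, Y=1, V=0, Z=1) weight 3/1792
  (W=0, U=0, X=1, Y=1, V=0, Z=2) weight 3/1792
  (W=0, U=0, X=1, Y=1, V=0, Z=3) weight 3/1792
  … 16 more
Group by Y:
  weight(Y=1) = 1/96
  weight(Y=2) = 3/448
Total weight = 1/96 + 3/448 = 23/1344
P(Y=1 | obs) = 1/96 / 23/1344 = 14/23
P(Y=2 | obs) = 3/448 / 23/1344 = 9/23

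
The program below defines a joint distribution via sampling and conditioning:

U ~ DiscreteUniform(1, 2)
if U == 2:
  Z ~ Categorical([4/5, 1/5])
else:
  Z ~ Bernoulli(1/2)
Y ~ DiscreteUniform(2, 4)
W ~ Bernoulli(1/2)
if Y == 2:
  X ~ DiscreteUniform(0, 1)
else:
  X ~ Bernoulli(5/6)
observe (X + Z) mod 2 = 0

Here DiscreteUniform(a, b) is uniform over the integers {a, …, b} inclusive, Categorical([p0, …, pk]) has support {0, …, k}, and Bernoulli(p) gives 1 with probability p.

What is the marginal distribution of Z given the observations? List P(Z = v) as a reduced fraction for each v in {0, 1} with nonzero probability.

Enumerate traces; 24 have nonzero weight after conditioning:
  (U=1, Z=0, Y=2, W=0, X=0) weight 1/48
  (U=1, Z=0, Y=2, W=1, X=0) weight 1/48
  (U=1, Z=0, Y=3, W=0, X=0) weight 1/144
  (U=1, Z=0, Y=3, W=1, X=0) weight 1/144
  (U=1, Z=0, Y=4, W=0, X=0) weight 1/144
  (U=1, Z=0, Y=4, W=1, X=0) weight 1/144
  (U=1, Z=1, Y=2, W=0, X=1) weight 1/48
  (U=1, Z=1, Y=2, W=1, X=1) weight 1/48
  … 16 more
Group by Z:
  weight(Z=0) = 13/72
  weight(Z=1) = 91/360
Total weight = 13/72 + 91/360 = 13/30
P(Z=0 | obs) = 13/72 / 13/30 = 5/12
P(Z=1 | obs) = 91/360 / 13/30 = 7/12

P(Z=0) = 5/12, P(Z=1) = 7/12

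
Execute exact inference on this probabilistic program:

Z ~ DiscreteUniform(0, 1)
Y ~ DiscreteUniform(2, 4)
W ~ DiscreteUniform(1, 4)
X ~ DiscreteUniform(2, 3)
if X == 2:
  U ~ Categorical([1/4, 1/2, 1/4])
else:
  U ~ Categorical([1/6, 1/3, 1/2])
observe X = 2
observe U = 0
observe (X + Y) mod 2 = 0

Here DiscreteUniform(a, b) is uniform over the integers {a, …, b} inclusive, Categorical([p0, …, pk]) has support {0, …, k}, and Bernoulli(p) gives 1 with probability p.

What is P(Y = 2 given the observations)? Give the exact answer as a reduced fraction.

Enumerate traces; 16 have nonzero weight after conditioning:
  (Z=0, Y=2, W=1, X=2, U=0) weight 1/192
  (Z=0, Y=2, W=2, X=2, U=0) weight 1/192
  (Z=0, Y=2, W=3, X=2, U=0) weight 1/192
  (Z=0, Y=2, W=4, X=2, U=0) weight 1/192
  (Z=0, Y=4, W=1, X=2, U=0) weight 1/192
  (Z=0, Y=4, W=2, X=2, U=0) weight 1/192
  (Z=0, Y=4, W=3, X=2, U=0) weight 1/192
  (Z=0, Y=4, W=4, X=2, U=0) weight 1/192
  … 8 more
Group by Y:
  weight(Y=2) = 1/24
  weight(Y=4) = 1/24
Total weight = 1/24 + 1/24 = 1/12
P(Y=2 | obs) = 1/24 / 1/12 = 1/2
P(Y=4 | obs) = 1/24 / 1/12 = 1/2

P(Y = 2 | obs) = 1/2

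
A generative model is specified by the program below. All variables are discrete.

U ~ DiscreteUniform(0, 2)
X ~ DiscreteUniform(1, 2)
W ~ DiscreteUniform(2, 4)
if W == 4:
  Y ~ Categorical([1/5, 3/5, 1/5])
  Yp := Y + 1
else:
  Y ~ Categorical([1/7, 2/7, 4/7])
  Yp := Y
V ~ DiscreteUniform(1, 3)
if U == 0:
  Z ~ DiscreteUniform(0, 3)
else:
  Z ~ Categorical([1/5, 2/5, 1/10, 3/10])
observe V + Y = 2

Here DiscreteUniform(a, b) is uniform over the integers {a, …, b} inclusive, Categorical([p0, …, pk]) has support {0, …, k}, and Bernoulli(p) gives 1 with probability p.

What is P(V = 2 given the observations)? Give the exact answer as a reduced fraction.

P(V = 2 | obs) = 17/58

Enumerate traces; 144 have nonzero weight after conditioning:
  (U=0, X=1, W=2, Y=0, V=2, Z=0) weight 1/1512
  (U=0, X=1, W=2, Y=0, V=2, Z=1) weight 1/1512
  (U=0, X=1, W=2, Y=0, V=2, Z=2) weight 1/1512
  (U=0, X=1, W=2, Y=0, V=2, Z=3) weight 1/1512
  (U=0, X=1, W=2, Y=1, V=1, Z=0) weight 1/756
  (U=0, X=1, W=2, Y=1, V=1, Z=1) weight 1/756
  (U=0, X=1, W=2, Y=1, V=1, Z=2) weight 1/756
  (U=0, X=1, W=2, Y=1, V=1, Z=3) weight 1/756
  … 136 more
Group by V:
  weight(V=1) = 41/315
  weight(V=2) = 17/315
Total weight = 41/315 + 17/315 = 58/315
P(V=1 | obs) = 41/315 / 58/315 = 41/58
P(V=2 | obs) = 17/315 / 58/315 = 17/58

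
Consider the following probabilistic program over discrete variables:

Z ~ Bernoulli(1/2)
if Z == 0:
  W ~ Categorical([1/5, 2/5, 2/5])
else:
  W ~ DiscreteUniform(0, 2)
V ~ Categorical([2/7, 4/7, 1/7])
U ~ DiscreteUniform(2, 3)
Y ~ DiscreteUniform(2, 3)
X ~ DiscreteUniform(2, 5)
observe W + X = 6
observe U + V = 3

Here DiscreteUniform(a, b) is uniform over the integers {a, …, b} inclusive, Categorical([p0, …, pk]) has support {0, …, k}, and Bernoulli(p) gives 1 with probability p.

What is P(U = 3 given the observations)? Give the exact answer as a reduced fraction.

P(U = 3 | obs) = 1/3

Enumerate traces; 16 have nonzero weight after conditioning:
  (Z=0, W=1, V=0, U=3, Y=2, X=5) weight 1/280
  (Z=0, W=1, V=0, U=3, Y=3, X=5) weight 1/280
  (Z=0, W=1, V=1, U=2, Y=2, X=5) weight 1/140
  (Z=0, W=1, V=1, U=2, Y=3, X=5) weight 1/140
  (Z=0, W=2, V=0, U=3, Y=2, X=4) weight 1/280
  (Z=0, W=2, V=0, U=3, Y=3, X=4) weight 1/280
  (Z=0, W=2, V=1, U=2, Y=2, X=4) weight 1/140
  (Z=0, W=2, V=1, U=2, Y=3, X=4) weight 1/140
  … 8 more
Group by U:
  weight(U=2) = 11/210
  weight(U=3) = 11/420
Total weight = 11/210 + 11/420 = 11/140
P(U=2 | obs) = 11/210 / 11/140 = 2/3
P(U=3 | obs) = 11/420 / 11/140 = 1/3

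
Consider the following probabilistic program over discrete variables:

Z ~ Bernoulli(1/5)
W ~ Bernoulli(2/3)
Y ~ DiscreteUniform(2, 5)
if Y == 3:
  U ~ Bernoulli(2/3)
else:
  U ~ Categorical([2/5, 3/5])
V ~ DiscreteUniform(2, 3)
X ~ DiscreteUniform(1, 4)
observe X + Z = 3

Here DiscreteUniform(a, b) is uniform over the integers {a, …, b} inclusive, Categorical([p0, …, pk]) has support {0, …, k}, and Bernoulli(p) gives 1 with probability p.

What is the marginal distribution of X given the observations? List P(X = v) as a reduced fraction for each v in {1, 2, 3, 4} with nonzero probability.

Enumerate traces; 64 have nonzero weight after conditioning:
  (Z=0, W=0, Y=2, U=0, V=2, X=3) weight 1/300
  (Z=0, W=0, Y=2, U=0, V=3, X=3) weight 1/300
  (Z=0, W=0, Y=2, U=1, V=2, X=3) weight 1/200
  (Z=0, W=0, Y=2, U=1, V=3, X=3) weight 1/200
  (Z=0, W=0, Y=3, U=0, V=2, X=3) weight 1/360
  (Z=0, W=0, Y=3, U=0, V=3, X=3) weight 1/360
  (Z=0, W=0, Y=3, U=1, V=2, X=3) weight 1/180
  (Z=0, W=0, Y=3, U=1, V=3, X=3) weight 1/180
  (Z=1, W=0, Y=2, U=0, V=2, X=2) weight 1/1200
  … 55 more
Group by X:
  weight(X=2) = 1/20
  weight(X=3) = 1/5
Total weight = 1/20 + 1/5 = 1/4
P(X=2 | obs) = 1/20 / 1/4 = 1/5
P(X=3 | obs) = 1/5 / 1/4 = 4/5

P(X=2) = 1/5, P(X=3) = 4/5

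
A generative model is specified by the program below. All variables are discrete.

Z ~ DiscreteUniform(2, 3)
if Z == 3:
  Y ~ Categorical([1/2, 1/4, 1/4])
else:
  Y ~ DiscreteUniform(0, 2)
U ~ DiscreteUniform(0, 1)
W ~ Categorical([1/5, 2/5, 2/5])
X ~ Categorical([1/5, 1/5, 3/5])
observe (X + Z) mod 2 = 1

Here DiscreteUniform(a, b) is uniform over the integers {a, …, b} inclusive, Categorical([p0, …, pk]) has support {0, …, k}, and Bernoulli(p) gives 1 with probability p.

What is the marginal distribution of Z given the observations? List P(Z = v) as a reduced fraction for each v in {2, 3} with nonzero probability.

P(Z=2) = 1/5, P(Z=3) = 4/5

Enumerate traces; 54 have nonzero weight after conditioning:
  (Z=2, Y=0, U=0, W=0, X=1) weight 1/300
  (Z=2, Y=0, U=0, W=1, X=1) weight 1/150
  (Z=2, Y=0, U=0, W=2, X=1) weight 1/150
  (Z=2, Y=0, U=1, W=0, X=1) weight 1/300
  (Z=2, Y=0, U=1, W=1, X=1) weight 1/150
  (Z=2, Y=0, U=1, W=2, X=1) weight 1/150
  (Z=2, Y=1, U=0, W=0, X=1) weight 1/300
  (Z=2, Y=1, U=0, W=1, X=1) weight 1/150
  (Z=3, Y=0, U=0, W=0, X=0) weight 1/200
  … 45 more
Group by Z:
  weight(Z=2) = 1/10
  weight(Z=3) = 2/5
Total weight = 1/10 + 2/5 = 1/2
P(Z=2 | obs) = 1/10 / 1/2 = 1/5
P(Z=3 | obs) = 2/5 / 1/2 = 4/5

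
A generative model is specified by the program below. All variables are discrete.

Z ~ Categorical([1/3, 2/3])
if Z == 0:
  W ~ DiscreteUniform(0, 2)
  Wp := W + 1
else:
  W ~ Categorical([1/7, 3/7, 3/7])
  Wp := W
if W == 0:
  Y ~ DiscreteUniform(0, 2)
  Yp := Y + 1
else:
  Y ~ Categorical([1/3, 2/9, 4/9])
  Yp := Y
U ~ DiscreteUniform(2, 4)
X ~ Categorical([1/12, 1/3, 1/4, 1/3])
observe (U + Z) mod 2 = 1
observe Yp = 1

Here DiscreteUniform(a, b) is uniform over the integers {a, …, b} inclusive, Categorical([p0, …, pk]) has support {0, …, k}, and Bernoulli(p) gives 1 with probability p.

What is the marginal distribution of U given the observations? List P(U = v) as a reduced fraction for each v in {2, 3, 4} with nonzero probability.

P(U=2) = 90/229, P(U=3) = 49/229, P(U=4) = 90/229

Enumerate traces; 36 have nonzero weight after conditioning:
  (Z=0, W=0, Y=0, U=3, X=0) weight 1/972
  (Z=0, W=0, Y=0, U=3, X=1) weight 1/243
  (Z=0, W=0, Y=0, U=3, X=2) weight 1/324
  (Z=0, W=0, Y=0, U=3, X=3) weight 1/243
  (Z=0, W=1, Y=1, U=3, X=0) weight 1/1458
  (Z=0, W=1, Y=1, U=3, X=1) weight 2/729
  (Z=0, W=1, Y=1, U=3, X=2) weight 1/486
  (Z=0, W=1, Y=1, U=3, X=3) weight 2/729
  (Z=1, W=0, Y=0, U=2, X=0) weight 1/1134
  (Z=1, W=0, Y=0, U=4, X=0) weight 1/1134
  … 26 more
Group by U:
  weight(U=2) = 10/189
  weight(U=3) = 7/243
  weight(U=4) = 10/189
Total weight = 10/189 + 7/243 + 10/189 = 229/1701
P(U=2 | obs) = 10/189 / 229/1701 = 90/229
P(U=3 | obs) = 7/243 / 229/1701 = 49/229
P(U=4 | obs) = 10/189 / 229/1701 = 90/229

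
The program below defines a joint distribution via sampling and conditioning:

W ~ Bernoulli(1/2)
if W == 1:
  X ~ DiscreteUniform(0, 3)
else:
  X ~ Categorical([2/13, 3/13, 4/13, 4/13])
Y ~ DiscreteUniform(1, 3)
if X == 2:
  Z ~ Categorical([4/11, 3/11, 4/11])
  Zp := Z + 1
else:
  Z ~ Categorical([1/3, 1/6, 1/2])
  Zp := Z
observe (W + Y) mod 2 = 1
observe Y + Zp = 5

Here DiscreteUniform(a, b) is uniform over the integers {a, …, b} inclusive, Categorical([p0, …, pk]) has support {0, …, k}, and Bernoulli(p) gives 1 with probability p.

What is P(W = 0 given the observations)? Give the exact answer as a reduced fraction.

P(W = 0 | obs) = 123/149

Enumerate traces; 5 have nonzero weight after conditioning:
  (W=0, X=0, Y=3, Z=2) weight 1/78
  (W=0, X=1, Y=3, Z=2) weight 1/52
  (W=0, X=2, Y=3, Z=1) weight 2/143
  (W=0, X=3, Y=3, Z=2) weight 1/39
  (W=1, X=2, Y=2, Z=2) weight 1/66
Group by W:
  weight(W=0) = 41/572
  weight(W=1) = 1/66
Total weight = 41/572 + 1/66 = 149/1716
P(W=0 | obs) = 41/572 / 149/1716 = 123/149
P(W=1 | obs) = 1/66 / 149/1716 = 26/149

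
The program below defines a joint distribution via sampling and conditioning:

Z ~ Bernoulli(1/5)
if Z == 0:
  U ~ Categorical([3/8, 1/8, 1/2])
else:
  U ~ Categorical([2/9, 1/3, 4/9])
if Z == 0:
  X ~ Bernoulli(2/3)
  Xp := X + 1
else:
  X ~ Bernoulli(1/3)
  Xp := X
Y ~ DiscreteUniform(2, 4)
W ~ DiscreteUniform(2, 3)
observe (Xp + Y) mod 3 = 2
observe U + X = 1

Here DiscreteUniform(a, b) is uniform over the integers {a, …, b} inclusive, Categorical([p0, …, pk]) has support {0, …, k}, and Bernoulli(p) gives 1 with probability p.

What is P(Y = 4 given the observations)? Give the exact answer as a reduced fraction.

P(Y = 4 | obs) = 13/79

Enumerate traces; 8 have nonzero weight after conditioning:
  (Z=0, U=0, X=1, Y=3, W=2) weight 1/30
  (Z=0, U=0, X=1, Y=3, W=3) weight 1/30
  (Z=0, U=1, X=0, Y=4, W=2) weight 1/180
  (Z=0, U=1, X=0, Y=4, W=3) weight 1/180
  (Z=1, U=0, X=1, Y=4, W=2) weight 1/405
  (Z=1, U=0, X=1, Y=4, W=3) weight 1/405
  (Z=1, U=1, X=0, Y=2, W=2) weight 1/135
  (Z=1, U=1, X=0, Y=2, W=3) weight 1/135
Group by Y:
  weight(Y=2) = 2/135
  weight(Y=3) = 1/15
  weight(Y=4) = 13/810
Total weight = 2/135 + 1/15 + 13/810 = 79/810
P(Y=2 | obs) = 2/135 / 79/810 = 12/79
P(Y=3 | obs) = 1/15 / 79/810 = 54/79
P(Y=4 | obs) = 13/810 / 79/810 = 13/79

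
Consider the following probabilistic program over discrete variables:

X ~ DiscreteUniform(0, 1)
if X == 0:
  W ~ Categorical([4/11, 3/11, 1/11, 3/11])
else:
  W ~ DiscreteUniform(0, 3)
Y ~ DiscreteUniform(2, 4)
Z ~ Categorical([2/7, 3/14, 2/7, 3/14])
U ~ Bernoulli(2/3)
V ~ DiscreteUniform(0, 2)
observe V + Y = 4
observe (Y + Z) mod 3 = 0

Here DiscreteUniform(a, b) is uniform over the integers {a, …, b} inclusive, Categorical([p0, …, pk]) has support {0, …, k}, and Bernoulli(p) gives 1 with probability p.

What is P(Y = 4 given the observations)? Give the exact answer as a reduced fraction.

P(Y = 4 | obs) = 2/7

Enumerate traces; 64 have nonzero weight after conditioning:
  (X=0, W=0, Y=2, Z=1, U=0, V=2) weight 1/693
  (X=0, W=0, Y=2, Z=1, U=1, V=2) weight 2/693
  (X=0, W=0, Y=3, Z=0, U=0, V=1) weight 4/2079
  (X=0, W=0, Y=3, Z=0, U=1, V=1) weight 8/2079
  (X=0, W=0, Y=3, Z=3, U=0, V=1) weight 1/693
  (X=0, W=0, Y=3, Z=3, U=1, V=1) weight 2/693
  (X=0, W=0, Y=4, Z=2, U=0, V=0) weight 4/2079
  (X=0, W=0, Y=4, Z=2, U=1, V=0) weight 8/2079
  … 56 more
Group by Y:
  weight(Y=2) = 1/42
  weight(Y=3) = 1/18
  weight(Y=4) = 2/63
Total weight = 1/42 + 1/18 + 2/63 = 1/9
P(Y=2 | obs) = 1/42 / 1/9 = 3/14
P(Y=3 | obs) = 1/18 / 1/9 = 1/2
P(Y=4 | obs) = 2/63 / 1/9 = 2/7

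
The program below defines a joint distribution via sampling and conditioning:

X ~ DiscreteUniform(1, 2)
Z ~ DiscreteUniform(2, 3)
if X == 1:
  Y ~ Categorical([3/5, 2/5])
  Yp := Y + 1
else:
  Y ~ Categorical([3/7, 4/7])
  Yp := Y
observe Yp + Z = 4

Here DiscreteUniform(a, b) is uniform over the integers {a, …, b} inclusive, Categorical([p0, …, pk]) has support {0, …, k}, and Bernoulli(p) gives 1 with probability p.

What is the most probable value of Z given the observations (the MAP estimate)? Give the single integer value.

Enumerate traces; 3 have nonzero weight after conditioning:
  (X=1, Z=2, Y=1) weight 1/10
  (X=1, Z=3, Y=0) weight 3/20
  (X=2, Z=3, Y=1) weight 1/7
Group by Z:
  weight(Z=2) = 1/10
  weight(Z=3) = 41/140
Total weight = 1/10 + 41/140 = 11/28
P(Z=2 | obs) = 1/10 / 11/28 = 14/55
P(Z=3 | obs) = 41/140 / 11/28 = 41/55
argmax = 3

argmax_v P(Z = v | obs) = 3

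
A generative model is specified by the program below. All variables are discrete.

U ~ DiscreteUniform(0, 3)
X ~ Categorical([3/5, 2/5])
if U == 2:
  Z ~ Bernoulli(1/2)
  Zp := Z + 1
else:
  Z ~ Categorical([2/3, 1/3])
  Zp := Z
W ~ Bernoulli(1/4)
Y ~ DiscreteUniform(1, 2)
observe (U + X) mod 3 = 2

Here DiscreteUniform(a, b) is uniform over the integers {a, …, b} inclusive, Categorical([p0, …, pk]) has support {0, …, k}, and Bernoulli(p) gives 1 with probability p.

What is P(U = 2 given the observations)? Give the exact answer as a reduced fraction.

Enumerate traces; 16 have nonzero weight after conditioning:
  (U=1, X=1, Z=0, W=0, Y=1) weight 1/40
  (U=1, X=1, Z=0, W=0, Y=2) weight 1/40
  (U=1, X=1, Z=0, W=1, Y=1) weight 1/120
  (U=1, X=1, Z=0, W=1, Y=2) weight 1/120
  (U=1, X=1, Z=1, W=0, Y=1) weight 1/80
  (U=1, X=1, Z=1, W=0, Y=2) weight 1/80
  (U=1, X=1, Z=1, W=1, Y=1) weight 1/240
  (U=1, X=1, Z=1, W=1, Y=2) weight 1/240
  (U=2, X=0, Z=0, W=0, Y=1) weight 9/320
  … 7 more
Group by U:
  weight(U=1) = 1/10
  weight(U=2) = 3/20
Total weight = 1/10 + 3/20 = 1/4
P(U=1 | obs) = 1/10 / 1/4 = 2/5
P(U=2 | obs) = 3/20 / 1/4 = 3/5

P(U = 2 | obs) = 3/5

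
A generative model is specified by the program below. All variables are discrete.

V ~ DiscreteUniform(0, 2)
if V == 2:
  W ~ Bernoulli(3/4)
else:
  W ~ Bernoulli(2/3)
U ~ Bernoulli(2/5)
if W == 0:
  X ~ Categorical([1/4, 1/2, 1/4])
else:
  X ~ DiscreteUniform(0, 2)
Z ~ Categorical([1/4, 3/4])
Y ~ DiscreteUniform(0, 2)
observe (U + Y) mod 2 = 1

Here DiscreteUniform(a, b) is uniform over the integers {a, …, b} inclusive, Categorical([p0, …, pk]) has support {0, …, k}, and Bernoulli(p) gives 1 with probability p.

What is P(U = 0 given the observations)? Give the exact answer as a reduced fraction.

Enumerate traces; 108 have nonzero weight after conditioning:
  (V=0, W=0, U=0, X=0, Z=0, Y=1) weight 1/720
  (V=0, W=0, U=0, X=0, Z=1, Y=1) weight 1/240
  (V=0, W=0, U=0, X=1, Z=0, Y=1) weight 1/360
  (V=0, W=0, U=0, X=1, Z=1, Y=1) weight 1/120
  (V=0, W=0, U=0, X=2, Z=0, Y=1) weight 1/720
  (V=0, W=0, U=0, X=2, Z=1, Y=1) weight 1/240
  (V=0, W=0, U=1, X=0, Z=0, Y=0) weight 1/1080
  (V=0, W=0, U=1, X=0, Z=0, Y=2) weight 1/1080
  … 100 more
Group by U:
  weight(U=0) = 1/5
  weight(U=1) = 4/15
Total weight = 1/5 + 4/15 = 7/15
P(U=0 | obs) = 1/5 / 7/15 = 3/7
P(U=1 | obs) = 4/15 / 7/15 = 4/7

P(U = 0 | obs) = 3/7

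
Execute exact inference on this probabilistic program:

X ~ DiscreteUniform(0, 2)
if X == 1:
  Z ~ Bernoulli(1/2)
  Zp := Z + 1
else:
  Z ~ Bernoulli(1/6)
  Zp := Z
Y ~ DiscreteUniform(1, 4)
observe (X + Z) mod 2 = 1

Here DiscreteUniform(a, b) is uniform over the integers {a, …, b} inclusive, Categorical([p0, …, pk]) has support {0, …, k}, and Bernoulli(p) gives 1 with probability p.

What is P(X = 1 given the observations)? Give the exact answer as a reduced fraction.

Enumerate traces; 12 have nonzero weight after conditioning:
  (X=0, Z=1, Y=1) weight 1/72
  (X=0, Z=1, Y=2) weight 1/72
  (X=0, Z=1, Y=3) weight 1/72
  (X=0, Z=1, Y=4) weight 1/72
  (X=1, Z=0, Y=1) weight 1/24
  (X=1, Z=0, Y=2) weight 1/24
  (X=1, Z=0, Y=3) weight 1/24
  (X=1, Z=0, Y=4) weight 1/24
  (X=2, Z=1, Y=1) weight 1/72
  … 3 more
Group by X:
  weight(X=0) = 1/18
  weight(X=1) = 1/6
  weight(X=2) = 1/18
Total weight = 1/18 + 1/6 + 1/18 = 5/18
P(X=0 | obs) = 1/18 / 5/18 = 1/5
P(X=1 | obs) = 1/6 / 5/18 = 3/5
P(X=2 | obs) = 1/18 / 5/18 = 1/5

P(X = 1 | obs) = 3/5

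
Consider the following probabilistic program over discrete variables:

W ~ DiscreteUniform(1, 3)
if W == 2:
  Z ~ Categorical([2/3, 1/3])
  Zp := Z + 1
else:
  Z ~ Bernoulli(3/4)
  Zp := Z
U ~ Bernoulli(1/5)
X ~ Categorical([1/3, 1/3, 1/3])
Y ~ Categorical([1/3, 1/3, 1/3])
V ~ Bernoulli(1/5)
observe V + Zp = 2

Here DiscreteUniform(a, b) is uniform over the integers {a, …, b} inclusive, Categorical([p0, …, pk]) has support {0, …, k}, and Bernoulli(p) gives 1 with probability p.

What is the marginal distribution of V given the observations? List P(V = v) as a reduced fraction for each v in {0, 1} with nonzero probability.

Enumerate traces; 72 have nonzero weight after conditioning:
  (W=1, Z=1, U=0, X=0, Y=0, V=1) weight 1/225
  (W=1, Z=1, U=0, X=0, Y=1, V=1) weight 1/225
  (W=1, Z=1, U=0, X=0, Y=2, V=1) weight 1/225
  (W=1, Z=1, U=0, X=1, Y=0, V=1) weight 1/225
  (W=1, Z=1, U=0, X=1, Y=1, V=1) weight 1/225
  (W=1, Z=1, U=0, X=1, Y=2, V=1) weight 1/225
  (W=1, Z=1, U=0, X=2, Y=0, V=1) weight 1/225
  (W=1, Z=1, U=0, X=2, Y=1, V=1) weight 1/225
  (W=2, Z=1, U=0, X=0, Y=0, V=0) weight 16/2025
  … 63 more
Group by V:
  weight(V=0) = 4/45
  weight(V=1) = 13/90
Total weight = 4/45 + 13/90 = 7/30
P(V=0 | obs) = 4/45 / 7/30 = 8/21
P(V=1 | obs) = 13/90 / 7/30 = 13/21

P(V=0) = 8/21, P(V=1) = 13/21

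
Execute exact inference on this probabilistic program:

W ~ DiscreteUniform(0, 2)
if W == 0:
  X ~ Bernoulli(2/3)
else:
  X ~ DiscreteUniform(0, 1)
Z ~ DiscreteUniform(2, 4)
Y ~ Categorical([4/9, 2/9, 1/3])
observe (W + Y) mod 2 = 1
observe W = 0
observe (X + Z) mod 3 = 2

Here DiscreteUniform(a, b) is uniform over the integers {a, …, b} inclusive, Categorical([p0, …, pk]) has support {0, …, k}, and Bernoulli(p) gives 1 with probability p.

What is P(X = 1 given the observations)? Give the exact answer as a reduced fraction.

P(X = 1 | obs) = 2/3

Enumerate traces; 2 have nonzero weight after conditioning:
  (W=0, X=0, Z=2, Y=1) weight 2/243
  (W=0, X=1, Z=4, Y=1) weight 4/243
Group by X:
  weight(X=0) = 2/243
  weight(X=1) = 4/243
Total weight = 2/243 + 4/243 = 2/81
P(X=0 | obs) = 2/243 / 2/81 = 1/3
P(X=1 | obs) = 4/243 / 2/81 = 2/3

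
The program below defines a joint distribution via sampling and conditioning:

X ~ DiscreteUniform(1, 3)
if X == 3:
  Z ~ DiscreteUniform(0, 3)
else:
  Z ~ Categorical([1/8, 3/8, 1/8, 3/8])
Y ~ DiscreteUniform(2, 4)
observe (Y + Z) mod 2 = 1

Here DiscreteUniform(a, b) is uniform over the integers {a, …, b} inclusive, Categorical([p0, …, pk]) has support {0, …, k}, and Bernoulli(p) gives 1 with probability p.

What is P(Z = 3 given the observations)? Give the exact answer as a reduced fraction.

P(Z = 3 | obs) = 2/5

Enumerate traces; 18 have nonzero weight after conditioning:
  (X=1, Z=0, Y=3) weight 1/72
  (X=1, Z=1, Y=2) weight 1/24
  (X=1, Z=1, Y=4) weight 1/24
  (X=1, Z=2, Y=3) weight 1/72
  (X=1, Z=3, Y=2) weight 1/24
  (X=1, Z=3, Y=4) weight 1/24
  (X=2, Z=0, Y=3) weight 1/72
  (X=2, Z=1, Y=2) weight 1/24
  … 10 more
Group by Z:
  weight(Z=0) = 1/18
  weight(Z=1) = 2/9
  weight(Z=2) = 1/18
  weight(Z=3) = 2/9
Total weight = 1/18 + 2/9 + 1/18 + 2/9 = 5/9
P(Z=0 | obs) = 1/18 / 5/9 = 1/10
P(Z=1 | obs) = 2/9 / 5/9 = 2/5
P(Z=2 | obs) = 1/18 / 5/9 = 1/10
P(Z=3 | obs) = 2/9 / 5/9 = 2/5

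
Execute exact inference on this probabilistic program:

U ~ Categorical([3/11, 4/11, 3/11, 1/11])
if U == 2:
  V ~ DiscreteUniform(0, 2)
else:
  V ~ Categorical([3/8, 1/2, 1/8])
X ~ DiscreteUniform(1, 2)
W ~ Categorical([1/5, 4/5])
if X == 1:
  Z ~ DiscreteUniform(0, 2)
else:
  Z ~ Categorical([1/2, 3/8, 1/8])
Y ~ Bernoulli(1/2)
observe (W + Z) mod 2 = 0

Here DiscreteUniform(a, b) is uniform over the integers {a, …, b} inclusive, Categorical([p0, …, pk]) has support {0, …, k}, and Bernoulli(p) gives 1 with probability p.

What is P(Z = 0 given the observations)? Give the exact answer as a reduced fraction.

P(Z = 0 | obs) = 20/99

Enumerate traces; 144 have nonzero weight after conditioning:
  (U=0, V=0, X=1, W=0, Z=0, Y=0) weight 3/1760
  (U=0, V=0, X=1, W=0, Z=0, Y=1) weight 3/1760
  (U=0, V=0, X=1, W=0, Z=2, Y=0) weight 3/1760
  (U=0, V=0, X=1, W=0, Z=2, Y=1) weight 3/1760
  (U=0, V=0, X=1, W=1, Z=1, Y=0) weight 3/440
  (U=0, V=0, X=1, W=1, Z=1, Y=1) weight 3/440
  (U=0, V=0, X=2, W=0, Z=0, Y=0) weight 9/3520
  (U=0, V=0, X=2, W=0, Z=0, Y=1) weight 9/3520
  … 136 more
Group by Z:
  weight(Z=0) = 1/12
  weight(Z=1) = 17/60
  weight(Z=2) = 11/240
Total weight = 1/12 + 17/60 + 11/240 = 33/80
P(Z=0 | obs) = 1/12 / 33/80 = 20/99
P(Z=1 | obs) = 17/60 / 33/80 = 68/99
P(Z=2 | obs) = 11/240 / 33/80 = 1/9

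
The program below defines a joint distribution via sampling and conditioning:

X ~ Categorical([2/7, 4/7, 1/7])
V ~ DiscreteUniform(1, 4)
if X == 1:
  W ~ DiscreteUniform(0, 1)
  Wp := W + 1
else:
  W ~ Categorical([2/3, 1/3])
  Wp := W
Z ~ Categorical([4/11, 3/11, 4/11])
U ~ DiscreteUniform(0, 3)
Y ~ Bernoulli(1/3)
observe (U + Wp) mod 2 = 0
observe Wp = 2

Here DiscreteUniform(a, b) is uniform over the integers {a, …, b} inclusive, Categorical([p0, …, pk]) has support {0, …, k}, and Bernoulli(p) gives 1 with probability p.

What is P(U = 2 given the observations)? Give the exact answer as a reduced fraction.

Enumerate traces; 48 have nonzero weight after conditioning:
  (X=1, V=1, W=1, Z=0, U=0, Y=0) weight 1/231
  (X=1, V=1, W=1, Z=0, U=0, Y=1) weight 1/462
  (X=1, V=1, W=1, Z=0, U=2, Y=0) weight 1/231
  (X=1, V=1, W=1, Z=0, U=2, Y=1) weight 1/462
  (X=1, V=1, W=1, Z=1, U=0, Y=0) weight 1/308
  (X=1, V=1, W=1, Z=1, U=0, Y=1) weight 1/616
  (X=1, V=1, W=1, Z=1, U=2, Y=0) weight 1/308
  (X=1, V=1, W=1, Z=1, U=2, Y=1) weight 1/616
  … 40 more
Group by U:
  weight(U=0) = 1/14
  weight(U=2) = 1/14
Total weight = 1/14 + 1/14 = 1/7
P(U=0 | obs) = 1/14 / 1/7 = 1/2
P(U=2 | obs) = 1/14 / 1/7 = 1/2

P(U = 2 | obs) = 1/2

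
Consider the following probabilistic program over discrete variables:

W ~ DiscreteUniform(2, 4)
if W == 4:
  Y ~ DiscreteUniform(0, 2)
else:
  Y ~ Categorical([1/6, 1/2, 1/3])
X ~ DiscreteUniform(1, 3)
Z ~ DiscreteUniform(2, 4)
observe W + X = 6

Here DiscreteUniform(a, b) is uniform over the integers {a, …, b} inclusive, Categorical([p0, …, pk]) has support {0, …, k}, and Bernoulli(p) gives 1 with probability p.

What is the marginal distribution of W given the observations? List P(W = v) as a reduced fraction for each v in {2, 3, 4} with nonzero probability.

P(W=3) = 1/2, P(W=4) = 1/2

Enumerate traces; 18 have nonzero weight after conditioning:
  (W=3, Y=0, X=3, Z=2) weight 1/162
  (W=3, Y=0, X=3, Z=3) weight 1/162
  (W=3, Y=0, X=3, Z=4) weight 1/162
  (W=3, Y=1, X=3, Z=2) weight 1/54
  (W=3, Y=1, X=3, Z=3) weight 1/54
  (W=3, Y=1, X=3, Z=4) weight 1/54
  (W=3, Y=2, X=3, Z=2) weight 1/81
  (W=3, Y=2, X=3, Z=3) weight 1/81
  (W=4, Y=0, X=2, Z=2) weight 1/81
  … 9 more
Group by W:
  weight(W=3) = 1/9
  weight(W=4) = 1/9
Total weight = 1/9 + 1/9 = 2/9
P(W=3 | obs) = 1/9 / 2/9 = 1/2
P(W=4 | obs) = 1/9 / 2/9 = 1/2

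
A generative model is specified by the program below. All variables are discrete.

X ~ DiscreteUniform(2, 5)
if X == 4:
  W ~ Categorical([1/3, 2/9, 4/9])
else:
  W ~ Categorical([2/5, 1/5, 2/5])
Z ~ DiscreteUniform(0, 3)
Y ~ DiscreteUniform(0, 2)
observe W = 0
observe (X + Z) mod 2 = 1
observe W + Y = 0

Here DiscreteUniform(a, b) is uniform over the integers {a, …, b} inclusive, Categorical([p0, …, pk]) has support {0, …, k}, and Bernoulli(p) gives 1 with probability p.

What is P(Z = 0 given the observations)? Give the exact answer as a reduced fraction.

Enumerate traces; 8 have nonzero weight after conditioning:
  (X=2, W=0, Z=1, Y=0) weight 1/120
  (X=2, W=0, Z=3, Y=0) weight 1/120
  (X=3, W=0, Z=0, Y=0) weight 1/120
  (X=3, W=0, Z=2, Y=0) weight 1/120
  (X=4, W=0, Z=1, Y=0) weight 1/144
  (X=4, W=0, Z=3, Y=0) weight 1/144
  (X=5, W=0, Z=0, Y=0) weight 1/120
  (X=5, W=0, Z=2, Y=0) weight 1/120
Group by Z:
  weight(Z=0) = 1/60
  weight(Z=1) = 11/720
  weight(Z=2) = 1/60
  weight(Z=3) = 11/720
Total weight = 1/60 + 11/720 + 1/60 + 11/720 = 23/360
P(Z=0 | obs) = 1/60 / 23/360 = 6/23
P(Z=1 | obs) = 11/720 / 23/360 = 11/46
P(Z=2 | obs) = 1/60 / 23/360 = 6/23
P(Z=3 | obs) = 11/720 / 23/360 = 11/46

P(Z = 0 | obs) = 6/23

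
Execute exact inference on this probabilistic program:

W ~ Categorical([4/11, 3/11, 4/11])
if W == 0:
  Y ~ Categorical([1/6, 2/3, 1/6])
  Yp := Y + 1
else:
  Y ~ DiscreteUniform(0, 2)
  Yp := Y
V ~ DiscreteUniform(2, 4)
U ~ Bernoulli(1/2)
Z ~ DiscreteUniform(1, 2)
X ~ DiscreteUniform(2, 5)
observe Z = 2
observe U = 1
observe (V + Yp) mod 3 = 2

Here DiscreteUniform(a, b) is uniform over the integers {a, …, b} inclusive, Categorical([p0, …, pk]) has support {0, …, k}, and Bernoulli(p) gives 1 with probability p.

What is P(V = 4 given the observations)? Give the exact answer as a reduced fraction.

Enumerate traces; 36 have nonzero weight after conditioning:
  (W=0, Y=0, V=4, U=1, Z=2, X=2) weight 1/792
  (W=0, Y=0, V=4, U=1, Z=2, X=3) weight 1/792
  (W=0, Y=0, V=4, U=1, Z=2, X=4) weight 1/792
  (W=0, Y=0, V=4, U=1, Z=2, X=5) weight 1/792
  (W=0, Y=1, V=3, U=1, Z=2, X=2) weight 1/198
  (W=0, Y=1, V=3, U=1, Z=2, X=3) weight 1/198
  (W=0, Y=1, V=3, U=1, Z=2, X=4) weight 1/198
  (W=0, Y=1, V=3, U=1, Z=2, X=5) weight 1/198
  (W=0, Y=2, V=2, U=1, Z=2, X=2) weight 1/792
  … 27 more
Group by V:
  weight(V=2) = 1/44
  weight(V=3) = 5/132
  weight(V=4) = 1/44
Total weight = 1/44 + 5/132 + 1/44 = 1/12
P(V=2 | obs) = 1/44 / 1/12 = 3/11
P(V=3 | obs) = 5/132 / 1/12 = 5/11
P(V=4 | obs) = 1/44 / 1/12 = 3/11

P(V = 4 | obs) = 3/11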